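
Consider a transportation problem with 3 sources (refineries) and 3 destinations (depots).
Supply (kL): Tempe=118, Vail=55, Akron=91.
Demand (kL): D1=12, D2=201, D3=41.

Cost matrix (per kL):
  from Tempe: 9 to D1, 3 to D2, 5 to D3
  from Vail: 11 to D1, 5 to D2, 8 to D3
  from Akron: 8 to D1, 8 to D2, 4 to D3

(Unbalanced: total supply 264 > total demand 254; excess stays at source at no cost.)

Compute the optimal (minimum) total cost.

Optimal allocation:
  Tempe->D2: 118 kL
  Vail->D2: 55 kL
  Akron->D1: 12 kL
  Akron->D2: 28 kL
  Akron->D3: 41 kL
Total cost = 1113.
(Supply check: Tempe ships 118; Vail ships 55; Akron ships 81.)

1113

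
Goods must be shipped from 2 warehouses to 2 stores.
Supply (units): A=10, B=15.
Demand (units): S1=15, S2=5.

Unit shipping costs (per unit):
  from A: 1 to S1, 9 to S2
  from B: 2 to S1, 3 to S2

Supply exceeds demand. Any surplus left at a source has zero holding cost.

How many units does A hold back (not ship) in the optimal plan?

0

An optimal plan:
  A→S1: 10 units
  B→S1: 5 units
  B→S2: 5 units
Total cost = 35.
A ships 10 of its 10, leaving 0.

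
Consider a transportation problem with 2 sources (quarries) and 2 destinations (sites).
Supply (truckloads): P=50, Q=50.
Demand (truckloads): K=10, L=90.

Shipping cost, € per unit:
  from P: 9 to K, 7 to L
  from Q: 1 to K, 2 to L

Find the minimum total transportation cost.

440

One minimum-cost allocation:
  P to L: 50 × €7 = €350
  Q to K: 10 × €1 = €10
  Q to L: 40 × €2 = €80
Total = 350 + 10 + 80 = €440.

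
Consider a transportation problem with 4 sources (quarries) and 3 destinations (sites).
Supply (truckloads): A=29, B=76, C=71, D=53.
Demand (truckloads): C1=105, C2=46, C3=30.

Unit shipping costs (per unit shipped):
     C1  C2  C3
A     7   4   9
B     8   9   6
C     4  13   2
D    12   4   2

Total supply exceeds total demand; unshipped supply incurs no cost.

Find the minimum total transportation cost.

One minimum-cost allocation:
  A→C1: 6 × 7 = 42
  A→C2: 23 × 4 = 92
  B→C1: 28 × 8 = 224
  C→C1: 71 × 4 = 284
  D→C2: 23 × 4 = 92
  D→C3: 30 × 2 = 60
Total = 42 + 92 + 224 + 284 + 92 + 60 = 794.

794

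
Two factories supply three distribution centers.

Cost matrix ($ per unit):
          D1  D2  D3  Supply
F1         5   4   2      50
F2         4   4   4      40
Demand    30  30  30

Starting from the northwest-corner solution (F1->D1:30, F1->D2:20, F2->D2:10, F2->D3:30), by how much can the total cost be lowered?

90

Current plan cost = 30·5 + 20·4 + 10·4 + 30·4 = $390.
Optimal plan:
  F1→D2: 20 × $4 = $80
  F1→D3: 30 × $2 = $60
  F2→D1: 30 × $4 = $120
  F2→D2: 10 × $4 = $40
Optimal cost = $300.
Saving = 390 − 300 = $90.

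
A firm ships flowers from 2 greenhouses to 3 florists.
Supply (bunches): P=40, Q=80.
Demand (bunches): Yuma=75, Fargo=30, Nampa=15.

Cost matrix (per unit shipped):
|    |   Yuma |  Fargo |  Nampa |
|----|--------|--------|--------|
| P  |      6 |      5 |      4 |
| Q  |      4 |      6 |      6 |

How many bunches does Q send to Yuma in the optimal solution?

Solving gives:
  P–Fargo: 25 × 5 = 125
  P–Nampa: 15 × 4 = 60
  Q–Yuma: 75 × 4 = 300
  Q–Fargo: 5 × 6 = 30
Total cost = 515.
So Q→Yuma carries 75 bunches.

75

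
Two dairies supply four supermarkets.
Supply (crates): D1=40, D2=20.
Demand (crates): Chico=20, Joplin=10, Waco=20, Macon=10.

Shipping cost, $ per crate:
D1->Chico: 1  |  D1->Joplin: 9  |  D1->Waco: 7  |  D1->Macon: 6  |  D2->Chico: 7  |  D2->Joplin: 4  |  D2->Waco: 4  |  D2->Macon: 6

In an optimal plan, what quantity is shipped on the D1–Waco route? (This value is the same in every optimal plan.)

10

Solving gives:
  D1→Chico: 20 crates
  D1→Waco: 10 crates
  D1→Macon: 10 crates
  D2→Joplin: 10 crates
  D2→Waco: 10 crates
Total cost = $230.
So D1→Waco carries 10 crates.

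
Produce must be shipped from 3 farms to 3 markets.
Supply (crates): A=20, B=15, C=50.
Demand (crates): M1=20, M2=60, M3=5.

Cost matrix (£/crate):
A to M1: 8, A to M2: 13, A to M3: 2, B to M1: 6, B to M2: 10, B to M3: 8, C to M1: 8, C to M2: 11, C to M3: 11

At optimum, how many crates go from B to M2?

10

Solving gives:
  A–M1: 15 × £8 = £120
  A–M3: 5 × £2 = £10
  B–M1: 5 × £6 = £30
  B–M2: 10 × £10 = £100
  C–M2: 50 × £11 = £550
Total cost = £810.
So B→M2 carries 10 crates.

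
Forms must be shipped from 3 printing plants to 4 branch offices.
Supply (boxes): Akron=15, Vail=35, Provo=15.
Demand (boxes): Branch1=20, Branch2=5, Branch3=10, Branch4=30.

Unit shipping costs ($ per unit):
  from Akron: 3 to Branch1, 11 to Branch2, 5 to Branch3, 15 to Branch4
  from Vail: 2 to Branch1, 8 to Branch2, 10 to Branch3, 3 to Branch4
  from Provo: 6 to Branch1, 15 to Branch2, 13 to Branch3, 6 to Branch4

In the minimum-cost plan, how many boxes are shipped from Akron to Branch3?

Solving gives:
  Akron–Branch1: 5 × $3 = $15
  Akron–Branch3: 10 × $5 = $50
  Vail–Branch1: 15 × $2 = $30
  Vail–Branch2: 5 × $8 = $40
  Vail–Branch4: 15 × $3 = $45
  Provo–Branch4: 15 × $6 = $90
Total cost = $270.
So Akron→Branch3 carries 10 boxes.

10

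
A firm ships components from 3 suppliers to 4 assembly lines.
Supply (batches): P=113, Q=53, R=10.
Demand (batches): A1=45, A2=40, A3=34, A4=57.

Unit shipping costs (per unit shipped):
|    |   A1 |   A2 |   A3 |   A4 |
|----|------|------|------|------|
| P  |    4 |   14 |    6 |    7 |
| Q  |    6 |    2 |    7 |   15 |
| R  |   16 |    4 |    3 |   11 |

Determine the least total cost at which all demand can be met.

Optimal allocation:
  P–A1: 45 × 4 = 180
  P–A3: 11 × 6 = 66
  P–A4: 57 × 7 = 399
  Q–A2: 40 × 2 = 80
  Q–A3: 13 × 7 = 91
  R–A3: 10 × 3 = 30
Total = 180 + 66 + 399 + 80 + 91 + 30 = 846.

846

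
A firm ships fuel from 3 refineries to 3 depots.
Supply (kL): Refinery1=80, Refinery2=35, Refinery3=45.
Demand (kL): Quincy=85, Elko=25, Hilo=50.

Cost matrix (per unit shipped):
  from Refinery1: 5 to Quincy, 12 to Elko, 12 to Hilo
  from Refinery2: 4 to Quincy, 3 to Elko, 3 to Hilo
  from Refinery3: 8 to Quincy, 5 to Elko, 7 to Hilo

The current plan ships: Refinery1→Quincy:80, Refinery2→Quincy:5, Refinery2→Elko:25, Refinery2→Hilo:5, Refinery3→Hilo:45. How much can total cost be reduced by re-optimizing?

Current plan cost = 80·5 + 5·4 + 25·3 + 5·3 + 45·7 = 825.
Optimal plan:
  Refinery1–Quincy: 80 kL
  Refinery2–Hilo: 35 kL
  Refinery3–Quincy: 5 kL
  Refinery3–Elko: 25 kL
  Refinery3–Hilo: 15 kL
Optimal cost = 775.
Saving = 825 − 775 = 50.

50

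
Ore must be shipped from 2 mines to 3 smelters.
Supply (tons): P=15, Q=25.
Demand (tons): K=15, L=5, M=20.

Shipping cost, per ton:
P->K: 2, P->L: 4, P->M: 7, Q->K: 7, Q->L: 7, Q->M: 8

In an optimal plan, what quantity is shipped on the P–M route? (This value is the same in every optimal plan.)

The minimum-cost plan:
  P->K: 15 × 2 = 30
  Q->L: 5 × 7 = 35
  Q->M: 20 × 8 = 160
Total cost = 225.
The route P→M is not used.

0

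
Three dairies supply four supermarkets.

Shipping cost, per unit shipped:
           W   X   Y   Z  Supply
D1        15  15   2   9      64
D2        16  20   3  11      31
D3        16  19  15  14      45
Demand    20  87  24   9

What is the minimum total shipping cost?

1892

One minimum-cost allocation:
  D1 to X: 62 × 15 = 930
  D1 to Z: 2 × 9 = 18
  D2 to Y: 24 × 3 = 72
  D2 to Z: 7 × 11 = 77
  D3 to W: 20 × 16 = 320
  D3 to X: 25 × 19 = 475
Total = 930 + 18 + 72 + 77 + 320 + 475 = 1892.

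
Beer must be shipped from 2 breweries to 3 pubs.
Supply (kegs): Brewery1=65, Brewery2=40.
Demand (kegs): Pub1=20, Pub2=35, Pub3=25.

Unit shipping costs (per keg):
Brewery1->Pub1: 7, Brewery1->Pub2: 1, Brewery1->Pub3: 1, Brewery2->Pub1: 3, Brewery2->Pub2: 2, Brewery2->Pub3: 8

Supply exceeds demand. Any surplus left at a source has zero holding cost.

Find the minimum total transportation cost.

One minimum-cost allocation:
  Brewery1->Pub2: 35 kegs
  Brewery1->Pub3: 25 kegs
  Brewery2->Pub1: 20 kegs
Total cost = 120.

120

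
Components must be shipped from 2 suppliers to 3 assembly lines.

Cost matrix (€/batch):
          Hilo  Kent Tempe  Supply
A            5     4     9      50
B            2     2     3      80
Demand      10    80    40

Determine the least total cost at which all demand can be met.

400

One minimum-cost allocation:
  A–Kent: 50 × €4 = €200
  B–Hilo: 10 × €2 = €20
  B–Kent: 30 × €2 = €60
  B–Tempe: 40 × €3 = €120
Total = 200 + 20 + 60 + 120 = €400.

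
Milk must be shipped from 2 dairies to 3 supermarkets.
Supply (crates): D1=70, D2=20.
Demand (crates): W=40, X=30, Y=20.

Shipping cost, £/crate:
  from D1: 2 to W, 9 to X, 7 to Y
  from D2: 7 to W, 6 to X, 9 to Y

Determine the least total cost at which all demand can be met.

One minimum-cost allocation:
  D1->W: 40 × £2 = £80
  D1->X: 10 × £9 = £90
  D1->Y: 20 × £7 = £140
  D2->X: 20 × £6 = £120
Total = 80 + 90 + 140 + 120 = £430.

430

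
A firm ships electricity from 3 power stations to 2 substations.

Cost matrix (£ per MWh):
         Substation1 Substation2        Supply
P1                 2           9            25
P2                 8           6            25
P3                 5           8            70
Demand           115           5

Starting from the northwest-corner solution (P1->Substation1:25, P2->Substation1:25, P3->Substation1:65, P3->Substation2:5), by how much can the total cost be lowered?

25

Current plan cost = 25·2 + 25·8 + 65·5 + 5·8 = £615.
Optimal plan:
  P1–Substation1: 25 × £2 = £50
  P2–Substation1: 20 × £8 = £160
  P2–Substation2: 5 × £6 = £30
  P3–Substation1: 70 × £5 = £350
Optimal cost = £590.
Saving = 615 − 590 = £25.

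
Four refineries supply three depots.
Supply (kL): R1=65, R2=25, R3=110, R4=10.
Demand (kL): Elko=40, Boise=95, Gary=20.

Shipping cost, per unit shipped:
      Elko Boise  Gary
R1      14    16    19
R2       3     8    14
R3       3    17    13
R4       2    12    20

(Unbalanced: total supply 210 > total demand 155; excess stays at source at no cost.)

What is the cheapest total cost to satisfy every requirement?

A cheapest plan:
  R1–Boise: 60 kL
  R2–Boise: 25 kL
  R3–Elko: 40 kL
  R3–Gary: 20 kL
  R4–Boise: 10 kL
Total cost = 1660.
(Supply check: R1 ships 60; R2 ships 25; R3 ships 60; R4 ships 10.)

1660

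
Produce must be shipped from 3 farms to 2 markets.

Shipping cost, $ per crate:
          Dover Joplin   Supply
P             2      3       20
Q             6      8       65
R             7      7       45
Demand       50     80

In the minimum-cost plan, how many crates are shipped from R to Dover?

Solving gives:
  P->Joplin: 20 crates
  Q->Dover: 50 crates
  Q->Joplin: 15 crates
  R->Joplin: 45 crates
Total cost = $795.
The route R→Dover is not used.

0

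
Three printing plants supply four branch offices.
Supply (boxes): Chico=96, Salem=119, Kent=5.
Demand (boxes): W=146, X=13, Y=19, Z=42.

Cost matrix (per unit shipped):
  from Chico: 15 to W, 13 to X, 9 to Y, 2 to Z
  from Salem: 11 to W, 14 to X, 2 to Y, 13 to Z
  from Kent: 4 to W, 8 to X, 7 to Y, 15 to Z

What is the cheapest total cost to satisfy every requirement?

2026

One minimum-cost allocation:
  Chico–W: 41 × 15 = 615
  Chico–X: 13 × 13 = 169
  Chico–Z: 42 × 2 = 84
  Salem–W: 100 × 11 = 1100
  Salem–Y: 19 × 2 = 38
  Kent–W: 5 × 4 = 20
Total = 615 + 169 + 84 + 1100 + 38 + 20 = 2026.
(Supply check: Chico ships 96; Salem ships 119; Kent ships 5.)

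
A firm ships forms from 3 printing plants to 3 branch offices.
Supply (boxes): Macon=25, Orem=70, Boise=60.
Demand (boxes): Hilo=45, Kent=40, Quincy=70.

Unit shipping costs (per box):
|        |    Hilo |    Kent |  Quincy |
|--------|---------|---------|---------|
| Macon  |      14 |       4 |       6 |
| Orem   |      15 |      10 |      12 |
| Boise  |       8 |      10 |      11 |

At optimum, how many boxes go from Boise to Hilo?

The minimum-cost plan:
  Macon→Quincy: 25 × 6 = 150
  Orem→Kent: 40 × 10 = 400
  Orem→Quincy: 30 × 12 = 360
  Boise→Hilo: 45 × 8 = 360
  Boise→Quincy: 15 × 11 = 165
Total cost = 1435.
So Boise→Hilo carries 45 boxes.

45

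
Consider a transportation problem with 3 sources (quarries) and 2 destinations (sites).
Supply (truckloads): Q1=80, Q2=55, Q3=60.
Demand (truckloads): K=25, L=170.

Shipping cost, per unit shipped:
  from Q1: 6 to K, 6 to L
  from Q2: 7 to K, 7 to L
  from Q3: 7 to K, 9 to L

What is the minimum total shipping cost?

A cheapest plan:
  Q1 to L: 80 × 6 = 480
  Q2 to L: 55 × 7 = 385
  Q3 to K: 25 × 7 = 175
  Q3 to L: 35 × 9 = 315
Total = 480 + 385 + 175 + 315 = 1355.

1355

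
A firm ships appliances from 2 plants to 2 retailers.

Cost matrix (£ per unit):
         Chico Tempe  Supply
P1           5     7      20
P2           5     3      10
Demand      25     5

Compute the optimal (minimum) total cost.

One minimum-cost allocation:
  P1→Chico: 20 × £5 = £100
  P2→Chico: 5 × £5 = £25
  P2→Tempe: 5 × £3 = £15
Total = 100 + 25 + 15 = £140.
(Supply check: P1 ships 20; P2 ships 10.)

140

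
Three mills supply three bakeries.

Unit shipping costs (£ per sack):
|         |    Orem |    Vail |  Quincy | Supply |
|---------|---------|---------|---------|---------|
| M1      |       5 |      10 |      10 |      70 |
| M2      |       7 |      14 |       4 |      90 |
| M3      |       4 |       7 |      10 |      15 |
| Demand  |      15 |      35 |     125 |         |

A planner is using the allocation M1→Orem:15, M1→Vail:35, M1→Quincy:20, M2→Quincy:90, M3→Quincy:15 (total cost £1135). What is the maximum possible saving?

Current plan cost = 15·5 + 35·10 + 20·10 + 90·4 + 15·10 = £1135.
Optimal plan:
  M1->Orem: 15 × £5 = £75
  M1->Vail: 20 × £10 = £200
  M1->Quincy: 35 × £10 = £350
  M2->Quincy: 90 × £4 = £360
  M3->Vail: 15 × £7 = £105
Optimal cost = £1090.
Saving = 1135 − 1090 = £45.

45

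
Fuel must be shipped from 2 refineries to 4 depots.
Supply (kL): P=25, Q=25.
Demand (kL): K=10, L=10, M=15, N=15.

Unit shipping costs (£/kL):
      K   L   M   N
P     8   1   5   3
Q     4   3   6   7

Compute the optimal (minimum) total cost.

185

An optimal shipping plan:
  P→L: 10 × £1 = £10
  P→N: 15 × £3 = £45
  Q→K: 10 × £4 = £40
  Q→M: 15 × £6 = £90
Total = 10 + 45 + 40 + 90 = £185.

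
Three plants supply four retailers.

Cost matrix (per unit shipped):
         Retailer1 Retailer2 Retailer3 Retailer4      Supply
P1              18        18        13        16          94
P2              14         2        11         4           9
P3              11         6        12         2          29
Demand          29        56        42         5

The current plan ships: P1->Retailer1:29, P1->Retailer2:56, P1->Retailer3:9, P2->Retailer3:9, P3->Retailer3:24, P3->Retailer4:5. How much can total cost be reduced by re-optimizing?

Current plan cost = 29·18 + 56·18 + 9·13 + 9·11 + 24·12 + 5·2 = 2044.
Optimal plan:
  P1->Retailer1: 29 units
  P1->Retailer2: 23 units
  P1->Retailer3: 42 units
  P2->Retailer2: 9 units
  P3->Retailer2: 24 units
  P3->Retailer4: 5 units
Optimal cost = 1654.
Saving = 2044 − 1654 = 390.

390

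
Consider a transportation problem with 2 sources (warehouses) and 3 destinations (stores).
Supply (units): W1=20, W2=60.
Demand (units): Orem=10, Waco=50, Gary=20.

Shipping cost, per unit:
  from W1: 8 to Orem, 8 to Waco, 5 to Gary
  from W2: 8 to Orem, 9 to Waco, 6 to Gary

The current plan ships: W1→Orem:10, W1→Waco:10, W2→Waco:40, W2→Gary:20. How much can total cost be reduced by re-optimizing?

Current plan cost = 10·8 + 10·8 + 40·9 + 20·6 = 640.
Optimal plan:
  W1->Waco: 20 units
  W2->Orem: 10 units
  W2->Waco: 30 units
  W2->Gary: 20 units
Optimal cost = 630.
Saving = 640 − 630 = 10.

10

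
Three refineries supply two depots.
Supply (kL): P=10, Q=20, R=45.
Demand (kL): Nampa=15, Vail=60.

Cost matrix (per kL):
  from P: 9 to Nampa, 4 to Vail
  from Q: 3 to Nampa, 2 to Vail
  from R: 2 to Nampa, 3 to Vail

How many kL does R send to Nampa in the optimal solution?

Solving gives:
  P to Vail: 10 × 4 = 40
  Q to Vail: 20 × 2 = 40
  R to Nampa: 15 × 2 = 30
  R to Vail: 30 × 3 = 90
Total cost = 200.
So R→Nampa carries 15 kL.

15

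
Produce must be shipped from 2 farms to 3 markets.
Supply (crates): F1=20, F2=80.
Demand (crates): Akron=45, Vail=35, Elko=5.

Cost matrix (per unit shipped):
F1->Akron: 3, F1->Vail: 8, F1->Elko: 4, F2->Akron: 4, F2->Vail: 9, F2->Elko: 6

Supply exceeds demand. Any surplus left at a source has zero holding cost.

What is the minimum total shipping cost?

500

One minimum-cost allocation:
  F1 to Akron: 15 crates
  F1 to Elko: 5 crates
  F2 to Akron: 30 crates
  F2 to Vail: 35 crates
Total cost = 500.
(Supply check: F1 ships 20; F2 ships 65.)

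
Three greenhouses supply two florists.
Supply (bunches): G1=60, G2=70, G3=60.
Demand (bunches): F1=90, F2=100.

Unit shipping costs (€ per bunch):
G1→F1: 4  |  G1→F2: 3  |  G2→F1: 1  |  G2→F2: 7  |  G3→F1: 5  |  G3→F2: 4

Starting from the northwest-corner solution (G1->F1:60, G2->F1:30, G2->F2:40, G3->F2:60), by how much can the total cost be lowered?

Current plan cost = 60·4 + 30·1 + 40·7 + 60·4 = €790.
Optimal plan:
  G1→F1: 20 × €4 = €80
  G1→F2: 40 × €3 = €120
  G2→F1: 70 × €1 = €70
  G3→F2: 60 × €4 = €240
Optimal cost = €510.
Saving = 790 − 510 = €280.

280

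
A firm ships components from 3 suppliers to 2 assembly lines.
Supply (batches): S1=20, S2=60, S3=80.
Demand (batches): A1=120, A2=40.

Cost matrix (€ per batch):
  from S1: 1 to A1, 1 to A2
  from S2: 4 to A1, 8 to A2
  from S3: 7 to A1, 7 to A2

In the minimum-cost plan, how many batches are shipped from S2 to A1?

Solving gives:
  S1 to A1: 20 × €1 = €20
  S2 to A1: 60 × €4 = €240
  S3 to A1: 40 × €7 = €280
  S3 to A2: 40 × €7 = €280
Total cost = €820.
So S2→A1 carries 60 batches.

60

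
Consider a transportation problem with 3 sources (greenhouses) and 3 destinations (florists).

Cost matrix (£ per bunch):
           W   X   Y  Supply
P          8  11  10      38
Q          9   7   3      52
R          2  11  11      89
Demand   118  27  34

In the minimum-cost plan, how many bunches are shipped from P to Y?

Optimal shipments:
  P→W: 29 bunches
  P→X: 9 bunches
  Q→X: 18 bunches
  Q→Y: 34 bunches
  R→W: 89 bunches
Total cost = £737.
The route P→Y is not used.

0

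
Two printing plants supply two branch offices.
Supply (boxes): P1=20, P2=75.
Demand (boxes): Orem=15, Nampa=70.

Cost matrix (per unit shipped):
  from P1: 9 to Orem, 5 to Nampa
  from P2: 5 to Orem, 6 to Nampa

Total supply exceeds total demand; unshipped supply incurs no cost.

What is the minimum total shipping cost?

475

A cheapest plan:
  P1 to Nampa: 20 × 5 = 100
  P2 to Orem: 15 × 5 = 75
  P2 to Nampa: 50 × 6 = 300
Total = 100 + 75 + 300 = 475.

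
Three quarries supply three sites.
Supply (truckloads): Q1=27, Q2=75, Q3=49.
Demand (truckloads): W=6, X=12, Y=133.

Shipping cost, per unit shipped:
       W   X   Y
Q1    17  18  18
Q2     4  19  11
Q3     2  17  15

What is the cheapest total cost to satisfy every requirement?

1968

Optimal allocation:
  Q1→X: 12 × 18 = 216
  Q1→Y: 15 × 18 = 270
  Q2→Y: 75 × 11 = 825
  Q3→W: 6 × 2 = 12
  Q3→Y: 43 × 15 = 645
Total = 216 + 270 + 825 + 12 + 645 = 1968.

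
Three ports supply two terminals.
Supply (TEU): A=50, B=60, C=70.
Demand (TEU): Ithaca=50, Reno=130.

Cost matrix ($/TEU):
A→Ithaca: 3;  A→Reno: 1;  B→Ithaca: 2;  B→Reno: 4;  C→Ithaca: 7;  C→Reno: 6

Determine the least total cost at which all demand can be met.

An optimal shipping plan:
  A–Reno: 50 × $1 = $50
  B–Ithaca: 50 × $2 = $100
  B–Reno: 10 × $4 = $40
  C–Reno: 70 × $6 = $420
Total = 50 + 100 + 40 + 420 = $610.

610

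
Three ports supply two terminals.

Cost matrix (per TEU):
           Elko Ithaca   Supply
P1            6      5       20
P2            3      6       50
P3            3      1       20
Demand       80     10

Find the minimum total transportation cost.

An optimal shipping plan:
  P1->Elko: 20 × 6 = 120
  P2->Elko: 50 × 3 = 150
  P3->Elko: 10 × 3 = 30
  P3->Ithaca: 10 × 1 = 10
Total = 120 + 150 + 30 + 10 = 310.

310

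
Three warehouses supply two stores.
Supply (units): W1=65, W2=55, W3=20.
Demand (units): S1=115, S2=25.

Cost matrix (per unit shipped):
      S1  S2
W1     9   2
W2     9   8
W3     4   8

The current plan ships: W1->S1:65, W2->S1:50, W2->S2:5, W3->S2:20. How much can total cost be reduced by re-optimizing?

Current plan cost = 65·9 + 50·9 + 5·8 + 20·8 = 1235.
Optimal plan:
  W1–S1: 40 × 9 = 360
  W1–S2: 25 × 2 = 50
  W2–S1: 55 × 9 = 495
  W3–S1: 20 × 4 = 80
Optimal cost = 985.
Saving = 1235 − 985 = 250.

250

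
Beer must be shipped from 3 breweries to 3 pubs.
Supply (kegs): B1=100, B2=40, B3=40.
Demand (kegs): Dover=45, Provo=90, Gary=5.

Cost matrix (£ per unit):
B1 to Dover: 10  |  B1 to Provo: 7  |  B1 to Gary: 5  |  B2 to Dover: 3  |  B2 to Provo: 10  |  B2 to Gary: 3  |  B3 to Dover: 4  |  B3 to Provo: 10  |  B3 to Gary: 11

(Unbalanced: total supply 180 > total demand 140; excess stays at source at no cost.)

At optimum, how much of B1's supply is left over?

Minimum-cost shipments:
  B1→Provo: 90 × £7 = £630
  B2→Dover: 35 × £3 = £105
  B2→Gary: 5 × £3 = £15
  B3→Dover: 10 × £4 = £40
Total cost = £790.
B1 ships 90 of its 100, leaving 10.

10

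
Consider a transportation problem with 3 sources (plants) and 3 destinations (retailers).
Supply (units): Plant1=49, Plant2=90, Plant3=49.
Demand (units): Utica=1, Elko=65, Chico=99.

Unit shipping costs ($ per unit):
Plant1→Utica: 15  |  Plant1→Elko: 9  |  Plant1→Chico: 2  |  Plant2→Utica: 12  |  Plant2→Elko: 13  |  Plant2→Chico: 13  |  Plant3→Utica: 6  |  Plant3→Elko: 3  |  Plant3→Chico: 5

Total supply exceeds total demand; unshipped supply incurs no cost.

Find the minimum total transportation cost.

A cheapest plan:
  Plant1 to Chico: 49 units
  Plant2 to Utica: 1 units
  Plant2 to Elko: 16 units
  Plant2 to Chico: 50 units
  Plant3 to Elko: 49 units
Total cost = $1115.

1115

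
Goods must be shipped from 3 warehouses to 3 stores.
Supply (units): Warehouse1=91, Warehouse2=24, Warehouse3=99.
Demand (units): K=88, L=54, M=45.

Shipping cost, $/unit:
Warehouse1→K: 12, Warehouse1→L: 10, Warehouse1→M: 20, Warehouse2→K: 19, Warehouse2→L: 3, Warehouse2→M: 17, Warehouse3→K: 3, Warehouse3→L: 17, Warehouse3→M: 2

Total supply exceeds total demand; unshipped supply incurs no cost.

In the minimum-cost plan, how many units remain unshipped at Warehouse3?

An optimal plan:
  Warehouse1 to K: 34 × $12 = $408
  Warehouse1 to L: 30 × $10 = $300
  Warehouse2 to L: 24 × $3 = $72
  Warehouse3 to K: 54 × $3 = $162
  Warehouse3 to M: 45 × $2 = $90
Total cost = $1032.
Warehouse3 ships 99 of its 99, leaving 0.

0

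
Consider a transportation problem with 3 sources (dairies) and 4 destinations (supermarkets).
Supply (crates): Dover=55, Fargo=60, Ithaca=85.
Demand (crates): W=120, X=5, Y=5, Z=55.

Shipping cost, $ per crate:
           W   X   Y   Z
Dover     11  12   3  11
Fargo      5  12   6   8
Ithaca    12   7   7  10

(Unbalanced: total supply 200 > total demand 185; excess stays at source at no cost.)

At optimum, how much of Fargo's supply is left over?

An optimal plan:
  Dover→W: 50 crates
  Dover→Y: 5 crates
  Fargo→W: 60 crates
  Ithaca→W: 10 crates
  Ithaca→X: 5 crates
  Ithaca→Z: 55 crates
Total cost = $1570.
Fargo ships 60 of its 60, leaving 0.

0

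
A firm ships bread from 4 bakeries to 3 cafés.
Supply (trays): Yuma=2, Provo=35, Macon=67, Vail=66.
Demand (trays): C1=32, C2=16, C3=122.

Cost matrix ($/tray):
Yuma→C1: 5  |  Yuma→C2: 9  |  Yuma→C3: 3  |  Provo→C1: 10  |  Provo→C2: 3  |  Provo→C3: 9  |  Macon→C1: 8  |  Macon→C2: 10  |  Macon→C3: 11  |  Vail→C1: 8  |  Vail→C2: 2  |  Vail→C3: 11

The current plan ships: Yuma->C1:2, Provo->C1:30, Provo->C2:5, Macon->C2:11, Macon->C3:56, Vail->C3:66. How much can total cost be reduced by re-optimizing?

Current plan cost = 2·5 + 30·10 + 5·3 + 11·10 + 56·11 + 66·11 = $1777.
Optimal plan:
  Yuma->C3: 2 × $3 = $6
  Provo->C3: 35 × $9 = $315
  Macon->C1: 32 × $8 = $256
  Macon->C3: 35 × $11 = $385
  Vail->C2: 16 × $2 = $32
  Vail->C3: 50 × $11 = $550
Optimal cost = $1544.
Saving = 1777 − 1544 = $233.

233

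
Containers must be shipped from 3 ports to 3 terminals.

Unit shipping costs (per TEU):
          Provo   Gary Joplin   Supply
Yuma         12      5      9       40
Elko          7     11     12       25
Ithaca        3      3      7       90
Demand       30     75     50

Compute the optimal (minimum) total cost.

845

Optimal allocation:
  Yuma to Joplin: 40 × 9 = 360
  Elko to Provo: 25 × 7 = 175
  Ithaca to Provo: 5 × 3 = 15
  Ithaca to Gary: 75 × 3 = 225
  Ithaca to Joplin: 10 × 7 = 70
Total = 360 + 175 + 15 + 225 + 70 = 845.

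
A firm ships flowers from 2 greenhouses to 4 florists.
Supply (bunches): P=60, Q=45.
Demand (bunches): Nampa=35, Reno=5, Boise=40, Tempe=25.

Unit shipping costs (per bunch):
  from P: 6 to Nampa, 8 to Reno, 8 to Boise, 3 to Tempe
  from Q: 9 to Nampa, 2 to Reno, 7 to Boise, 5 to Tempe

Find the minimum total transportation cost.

575

Optimal allocation:
  P→Nampa: 35 bunches
  P→Tempe: 25 bunches
  Q→Reno: 5 bunches
  Q→Boise: 40 bunches
Total cost = 575.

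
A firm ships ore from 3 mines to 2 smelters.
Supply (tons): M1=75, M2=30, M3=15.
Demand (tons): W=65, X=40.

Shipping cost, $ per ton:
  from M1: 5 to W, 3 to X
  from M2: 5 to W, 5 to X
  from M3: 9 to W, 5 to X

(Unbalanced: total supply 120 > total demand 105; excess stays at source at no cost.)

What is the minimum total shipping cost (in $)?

445

An optimal shipping plan:
  M1->W: 35 × $5 = $175
  M1->X: 40 × $3 = $120
  M2->W: 30 × $5 = $150
Total = 175 + 120 + 150 = $445.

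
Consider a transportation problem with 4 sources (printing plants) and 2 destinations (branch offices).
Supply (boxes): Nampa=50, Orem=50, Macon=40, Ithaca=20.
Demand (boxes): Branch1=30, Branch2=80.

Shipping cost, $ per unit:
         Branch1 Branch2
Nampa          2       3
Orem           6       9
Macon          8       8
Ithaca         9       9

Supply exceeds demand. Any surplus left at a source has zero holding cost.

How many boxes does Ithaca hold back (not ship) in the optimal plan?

Minimum-cost shipments:
  Nampa→Branch2: 50 × $3 = $150
  Orem→Branch1: 30 × $6 = $180
  Macon→Branch2: 30 × $8 = $240
Total cost = $570.
Ithaca ships 0 of its 20, leaving 20.

20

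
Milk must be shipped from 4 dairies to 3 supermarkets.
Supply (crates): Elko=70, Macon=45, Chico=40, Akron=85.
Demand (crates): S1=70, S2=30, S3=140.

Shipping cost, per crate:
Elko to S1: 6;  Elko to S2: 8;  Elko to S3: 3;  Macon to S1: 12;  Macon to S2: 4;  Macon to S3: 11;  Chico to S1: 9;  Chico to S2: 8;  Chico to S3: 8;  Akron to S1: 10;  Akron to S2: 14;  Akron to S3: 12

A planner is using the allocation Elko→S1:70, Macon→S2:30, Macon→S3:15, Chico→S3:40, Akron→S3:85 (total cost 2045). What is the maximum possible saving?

350

Current plan cost = 70·6 + 30·4 + 15·11 + 40·8 + 85·12 = 2045.
Optimal plan:
  Elko->S3: 70 × 3 = 210
  Macon->S2: 30 × 4 = 120
  Macon->S3: 15 × 11 = 165
  Chico->S3: 40 × 8 = 320
  Akron->S1: 70 × 10 = 700
  Akron->S3: 15 × 12 = 180
Optimal cost = 1695.
Saving = 2045 − 1695 = 350.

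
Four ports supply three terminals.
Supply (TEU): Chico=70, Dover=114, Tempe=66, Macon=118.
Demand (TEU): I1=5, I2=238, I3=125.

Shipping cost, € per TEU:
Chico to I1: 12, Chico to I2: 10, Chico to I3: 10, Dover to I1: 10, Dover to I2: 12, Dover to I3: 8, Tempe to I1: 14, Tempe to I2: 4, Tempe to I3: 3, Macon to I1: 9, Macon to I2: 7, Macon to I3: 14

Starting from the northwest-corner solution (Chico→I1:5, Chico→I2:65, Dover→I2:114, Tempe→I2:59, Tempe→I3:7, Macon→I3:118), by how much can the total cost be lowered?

Current plan cost = 5·12 + 65·10 + 114·12 + 59·4 + 7·3 + 118·14 = €3987.
Optimal plan:
  Chico→I2: 70 × €10 = €700
  Dover→I1: 5 × €10 = €50
  Dover→I3: 109 × €8 = €872
  Tempe→I2: 50 × €4 = €200
  Tempe→I3: 16 × €3 = €48
  Macon→I2: 118 × €7 = €826
Optimal cost = €2696.
Saving = 3987 − 2696 = €1291.

1291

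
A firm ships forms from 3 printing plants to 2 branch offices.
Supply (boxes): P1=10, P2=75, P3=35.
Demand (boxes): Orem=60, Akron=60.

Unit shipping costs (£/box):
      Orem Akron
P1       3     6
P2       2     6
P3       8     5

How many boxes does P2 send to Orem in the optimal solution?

60

Solving gives:
  P1→Akron: 10 × £6 = £60
  P2→Orem: 60 × £2 = £120
  P2→Akron: 15 × £6 = £90
  P3→Akron: 35 × £5 = £175
Total cost = £445.
So P2→Orem carries 60 boxes.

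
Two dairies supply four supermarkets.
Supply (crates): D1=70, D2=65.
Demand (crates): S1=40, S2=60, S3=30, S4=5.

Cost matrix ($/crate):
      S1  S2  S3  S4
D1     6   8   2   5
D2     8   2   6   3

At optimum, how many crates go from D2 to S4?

The minimum-cost plan:
  D1 to S1: 40 crates
  D1 to S3: 30 crates
  D2 to S2: 60 crates
  D2 to S4: 5 crates
Total cost = $435.
So D2→S4 carries 5 crates.

5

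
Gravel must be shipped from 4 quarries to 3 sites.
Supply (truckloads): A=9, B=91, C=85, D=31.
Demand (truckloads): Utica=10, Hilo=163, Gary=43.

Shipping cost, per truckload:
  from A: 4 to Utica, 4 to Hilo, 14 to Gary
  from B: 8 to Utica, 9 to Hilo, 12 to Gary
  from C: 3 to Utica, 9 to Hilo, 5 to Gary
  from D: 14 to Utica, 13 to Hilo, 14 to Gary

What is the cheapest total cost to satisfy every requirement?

1791

One minimum-cost allocation:
  A to Hilo: 9 × 4 = 36
  B to Hilo: 91 × 9 = 819
  C to Utica: 10 × 3 = 30
  C to Hilo: 32 × 9 = 288
  C to Gary: 43 × 5 = 215
  D to Hilo: 31 × 13 = 403
Total = 36 + 819 + 30 + 288 + 215 + 403 = 1791.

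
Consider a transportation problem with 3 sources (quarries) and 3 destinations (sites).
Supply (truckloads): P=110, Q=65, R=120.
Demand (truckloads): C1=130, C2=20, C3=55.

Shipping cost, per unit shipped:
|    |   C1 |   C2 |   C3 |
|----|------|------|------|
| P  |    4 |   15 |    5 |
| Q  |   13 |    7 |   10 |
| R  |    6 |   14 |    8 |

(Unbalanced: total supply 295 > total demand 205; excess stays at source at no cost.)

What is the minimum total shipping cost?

1085

A cheapest plan:
  P→C1: 55 truckloads
  P→C3: 55 truckloads
  Q→C2: 20 truckloads
  R→C1: 75 truckloads
Total cost = 1085.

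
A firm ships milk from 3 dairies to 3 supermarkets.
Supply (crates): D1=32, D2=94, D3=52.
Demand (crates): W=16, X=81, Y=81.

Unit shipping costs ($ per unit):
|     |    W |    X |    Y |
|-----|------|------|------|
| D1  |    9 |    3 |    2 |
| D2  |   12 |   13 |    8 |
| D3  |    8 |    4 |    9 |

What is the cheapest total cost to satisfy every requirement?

1117

An optimal shipping plan:
  D1->X: 29 × $3 = $87
  D1->Y: 3 × $2 = $6
  D2->W: 16 × $12 = $192
  D2->Y: 78 × $8 = $624
  D3->X: 52 × $4 = $208
Total = 87 + 6 + 192 + 624 + 208 = $1117.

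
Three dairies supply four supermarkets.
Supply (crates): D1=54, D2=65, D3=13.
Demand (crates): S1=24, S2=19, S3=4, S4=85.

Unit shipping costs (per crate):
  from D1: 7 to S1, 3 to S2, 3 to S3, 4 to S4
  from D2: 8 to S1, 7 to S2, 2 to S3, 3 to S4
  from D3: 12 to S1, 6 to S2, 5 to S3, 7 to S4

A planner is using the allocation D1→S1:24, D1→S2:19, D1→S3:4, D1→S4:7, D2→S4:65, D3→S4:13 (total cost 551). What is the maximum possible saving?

Current plan cost = 24·7 + 19·3 + 4·3 + 7·4 + 65·3 + 13·7 = 551.
Optimal plan:
  D1–S1: 24 × 7 = 168
  D1–S2: 19 × 3 = 57
  D1–S4: 11 × 4 = 44
  D2–S4: 65 × 3 = 195
  D3–S3: 4 × 5 = 20
  D3–S4: 9 × 7 = 63
Optimal cost = 547.
Saving = 551 − 547 = 4.

4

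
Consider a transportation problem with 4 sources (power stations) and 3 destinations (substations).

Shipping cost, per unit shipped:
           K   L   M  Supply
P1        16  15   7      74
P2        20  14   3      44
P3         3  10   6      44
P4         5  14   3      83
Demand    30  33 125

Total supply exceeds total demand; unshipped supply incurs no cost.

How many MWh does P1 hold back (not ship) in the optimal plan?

57

An optimal plan:
  P1->L: 17 MWh
  P2->M: 44 MWh
  P3->K: 28 MWh
  P3->L: 16 MWh
  P4->K: 2 MWh
  P4->M: 81 MWh
Total cost = 884.
P1 ships 17 of its 74, leaving 57.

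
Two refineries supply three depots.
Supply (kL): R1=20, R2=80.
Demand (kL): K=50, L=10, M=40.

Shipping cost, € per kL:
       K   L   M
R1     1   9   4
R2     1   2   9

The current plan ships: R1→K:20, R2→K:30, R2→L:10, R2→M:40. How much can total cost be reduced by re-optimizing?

100

Current plan cost = 20·1 + 30·1 + 10·2 + 40·9 = €430.
Optimal plan:
  R1 to M: 20 × €4 = €80
  R2 to K: 50 × €1 = €50
  R2 to L: 10 × €2 = €20
  R2 to M: 20 × €9 = €180
Optimal cost = €330.
Saving = 430 − 330 = €100.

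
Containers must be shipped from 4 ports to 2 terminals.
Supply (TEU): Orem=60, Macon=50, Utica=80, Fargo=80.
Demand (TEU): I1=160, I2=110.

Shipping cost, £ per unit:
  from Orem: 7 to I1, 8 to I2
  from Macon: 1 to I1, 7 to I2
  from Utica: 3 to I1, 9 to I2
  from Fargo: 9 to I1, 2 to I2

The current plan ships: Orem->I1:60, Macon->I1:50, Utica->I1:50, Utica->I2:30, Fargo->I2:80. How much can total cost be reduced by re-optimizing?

150

Current plan cost = 60·7 + 50·1 + 50·3 + 30·9 + 80·2 = £1050.
Optimal plan:
  Orem to I1: 30 × £7 = £210
  Orem to I2: 30 × £8 = £240
  Macon to I1: 50 × £1 = £50
  Utica to I1: 80 × £3 = £240
  Fargo to I2: 80 × £2 = £160
Optimal cost = £900.
Saving = 1050 − 900 = £150.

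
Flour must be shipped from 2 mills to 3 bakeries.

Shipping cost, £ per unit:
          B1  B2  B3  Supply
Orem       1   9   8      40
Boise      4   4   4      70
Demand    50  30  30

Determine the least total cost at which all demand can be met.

Optimal allocation:
  Orem–B1: 40 × £1 = £40
  Boise–B1: 10 × £4 = £40
  Boise–B2: 30 × £4 = £120
  Boise–B3: 30 × £4 = £120
Total = 40 + 40 + 120 + 120 = £320.
(Supply check: Orem ships 40; Boise ships 70.)

320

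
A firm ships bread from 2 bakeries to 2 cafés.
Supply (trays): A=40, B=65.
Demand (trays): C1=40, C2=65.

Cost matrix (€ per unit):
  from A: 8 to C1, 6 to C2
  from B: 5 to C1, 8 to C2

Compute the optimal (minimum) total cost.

640

An optimal shipping plan:
  A->C2: 40 × €6 = €240
  B->C1: 40 × €5 = €200
  B->C2: 25 × €8 = €200
Total = 240 + 200 + 200 = €640.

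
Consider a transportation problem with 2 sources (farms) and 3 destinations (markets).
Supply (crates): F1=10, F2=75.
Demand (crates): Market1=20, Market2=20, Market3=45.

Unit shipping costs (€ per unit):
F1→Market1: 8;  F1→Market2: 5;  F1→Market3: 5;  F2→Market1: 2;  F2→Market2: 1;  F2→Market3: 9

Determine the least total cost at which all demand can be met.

425

One minimum-cost allocation:
  F1 to Market3: 10 × €5 = €50
  F2 to Market1: 20 × €2 = €40
  F2 to Market2: 20 × €1 = €20
  F2 to Market3: 35 × €9 = €315
Total = 50 + 40 + 20 + 315 = €425.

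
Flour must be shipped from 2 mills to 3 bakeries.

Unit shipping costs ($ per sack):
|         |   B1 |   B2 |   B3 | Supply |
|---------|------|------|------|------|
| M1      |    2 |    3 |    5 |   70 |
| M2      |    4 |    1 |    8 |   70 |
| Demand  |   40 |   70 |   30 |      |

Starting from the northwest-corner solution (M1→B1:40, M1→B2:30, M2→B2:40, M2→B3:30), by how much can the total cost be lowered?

150

Current plan cost = 40·2 + 30·3 + 40·1 + 30·8 = $450.
Optimal plan:
  M1 to B1: 40 × $2 = $80
  M1 to B3: 30 × $5 = $150
  M2 to B2: 70 × $1 = $70
Optimal cost = $300.
Saving = 450 − 300 = $150.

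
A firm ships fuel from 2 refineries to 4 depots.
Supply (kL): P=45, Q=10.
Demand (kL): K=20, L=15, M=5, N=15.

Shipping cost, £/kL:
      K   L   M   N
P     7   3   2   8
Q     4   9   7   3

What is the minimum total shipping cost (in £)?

265

One minimum-cost allocation:
  P–K: 20 × £7 = £140
  P–L: 15 × £3 = £45
  P–M: 5 × £2 = £10
  P–N: 5 × £8 = £40
  Q–N: 10 × £3 = £30
Total = 140 + 45 + 10 + 40 + 30 = £265.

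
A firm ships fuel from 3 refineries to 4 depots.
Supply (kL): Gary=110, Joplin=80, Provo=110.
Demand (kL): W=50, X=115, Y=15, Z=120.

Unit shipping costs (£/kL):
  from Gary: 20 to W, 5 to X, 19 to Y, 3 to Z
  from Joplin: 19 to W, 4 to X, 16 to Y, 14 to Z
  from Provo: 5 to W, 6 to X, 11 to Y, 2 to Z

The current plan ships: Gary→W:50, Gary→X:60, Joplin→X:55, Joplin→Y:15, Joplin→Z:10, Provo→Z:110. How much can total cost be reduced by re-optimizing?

895

Current plan cost = 50·20 + 60·5 + 55·4 + 15·16 + 10·14 + 110·2 = £2120.
Optimal plan:
  Gary to X: 35 × £5 = £175
  Gary to Z: 75 × £3 = £225
  Joplin to X: 80 × £4 = £320
  Provo to W: 50 × £5 = £250
  Provo to Y: 15 × £11 = £165
  Provo to Z: 45 × £2 = £90
Optimal cost = £1225.
Saving = 2120 − 1225 = £895.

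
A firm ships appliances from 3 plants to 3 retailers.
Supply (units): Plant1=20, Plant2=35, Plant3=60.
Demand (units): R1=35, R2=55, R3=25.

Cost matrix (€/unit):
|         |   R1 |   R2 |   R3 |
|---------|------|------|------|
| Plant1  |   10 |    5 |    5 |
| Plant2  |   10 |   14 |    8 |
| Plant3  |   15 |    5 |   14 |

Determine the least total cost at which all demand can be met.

790

Optimal allocation:
  Plant1–R3: 20 × €5 = €100
  Plant2–R1: 30 × €10 = €300
  Plant2–R3: 5 × €8 = €40
  Plant3–R1: 5 × €15 = €75
  Plant3–R2: 55 × €5 = €275
Total = 100 + 300 + 40 + 75 + 275 = €790.
(Supply check: Plant1 ships 20; Plant2 ships 35; Plant3 ships 60.)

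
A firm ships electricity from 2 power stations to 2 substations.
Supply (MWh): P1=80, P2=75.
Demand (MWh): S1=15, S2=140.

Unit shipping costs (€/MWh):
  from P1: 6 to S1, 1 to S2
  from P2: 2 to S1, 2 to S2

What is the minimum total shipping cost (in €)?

230

An optimal shipping plan:
  P1–S2: 80 × €1 = €80
  P2–S1: 15 × €2 = €30
  P2–S2: 60 × €2 = €120
Total = 80 + 30 + 120 = €230.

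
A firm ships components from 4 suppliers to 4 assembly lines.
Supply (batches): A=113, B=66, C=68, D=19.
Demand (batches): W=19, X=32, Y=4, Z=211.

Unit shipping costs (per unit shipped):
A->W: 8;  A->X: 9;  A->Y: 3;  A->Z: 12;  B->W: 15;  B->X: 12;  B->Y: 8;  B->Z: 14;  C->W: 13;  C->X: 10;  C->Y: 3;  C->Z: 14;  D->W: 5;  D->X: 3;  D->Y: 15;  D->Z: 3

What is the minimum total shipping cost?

3041

One minimum-cost allocation:
  A→W: 19 batches
  A→Z: 94 batches
  B→Z: 66 batches
  C→X: 32 batches
  C→Y: 4 batches
  C→Z: 32 batches
  D→Z: 19 batches
Total cost = 3041.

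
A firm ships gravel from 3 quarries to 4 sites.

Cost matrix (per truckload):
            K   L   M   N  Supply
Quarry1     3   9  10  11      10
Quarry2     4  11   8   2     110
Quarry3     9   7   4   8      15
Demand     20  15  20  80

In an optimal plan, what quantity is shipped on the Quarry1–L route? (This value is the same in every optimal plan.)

10

Solving gives:
  Quarry1→L: 10 × 9 = 90
  Quarry2→K: 20 × 4 = 80
  Quarry2→L: 5 × 11 = 55
  Quarry2→M: 5 × 8 = 40
  Quarry2→N: 80 × 2 = 160
  Quarry3→M: 15 × 4 = 60
Total cost = 485.
So Quarry1→L carries 10 truckloads.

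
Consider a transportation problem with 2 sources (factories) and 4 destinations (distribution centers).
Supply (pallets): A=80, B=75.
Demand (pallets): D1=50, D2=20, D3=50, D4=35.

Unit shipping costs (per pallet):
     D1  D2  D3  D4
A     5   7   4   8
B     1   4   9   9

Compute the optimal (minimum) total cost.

615

One minimum-cost allocation:
  A to D3: 50 × 4 = 200
  A to D4: 30 × 8 = 240
  B to D1: 50 × 1 = 50
  B to D2: 20 × 4 = 80
  B to D4: 5 × 9 = 45
Total = 200 + 240 + 50 + 80 + 45 = 615.
(Supply check: A ships 80; B ships 75.)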